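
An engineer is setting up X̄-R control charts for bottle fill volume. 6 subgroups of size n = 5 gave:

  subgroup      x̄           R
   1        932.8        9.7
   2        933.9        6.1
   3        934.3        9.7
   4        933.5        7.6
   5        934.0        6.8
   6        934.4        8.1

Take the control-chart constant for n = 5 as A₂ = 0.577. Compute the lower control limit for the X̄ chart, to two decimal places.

929.20

X̄̄ = (932.8 + 933.9 + 934.3 + 933.5 + 934.0 + 934.4) / 6 = 5602.9000 / 6 = 933.8167
R̄ = (9.7 + 6.1 + 9.7 + 7.6 + 6.8 + 8.1) / 6 = 48.0000 / 6 = 8.0000
LCL = X̄̄ − A₂·R̄ = 933.8167 − 0.577 × 8.0000 = 929.2007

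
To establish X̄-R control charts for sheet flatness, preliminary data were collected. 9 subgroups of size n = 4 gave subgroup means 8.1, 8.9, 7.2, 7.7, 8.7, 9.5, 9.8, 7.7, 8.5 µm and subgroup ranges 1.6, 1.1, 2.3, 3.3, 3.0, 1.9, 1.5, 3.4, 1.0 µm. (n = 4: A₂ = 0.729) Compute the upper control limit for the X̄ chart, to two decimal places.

10.00

X̄̄ = (8.1 + 8.9 + 7.2 + 7.7 + 8.7 + 9.5 + 9.8 + 7.7 + 8.5) / 9 = 76.1000 / 9 = 8.4556
R̄ = (1.6 + 1.1 + 2.3 + 3.3 + 3.0 + 1.9 + 1.5 + 3.4 + 1.0) / 9 = 19.1000 / 9 = 2.1222
UCL = X̄̄ + A₂·R̄ = 8.4556 + 0.729 × 2.1222 = 10.0027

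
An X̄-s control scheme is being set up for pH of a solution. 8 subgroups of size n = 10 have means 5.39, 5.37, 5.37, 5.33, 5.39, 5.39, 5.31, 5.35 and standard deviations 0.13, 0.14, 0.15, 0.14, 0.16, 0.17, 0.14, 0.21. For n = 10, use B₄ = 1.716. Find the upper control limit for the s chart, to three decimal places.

s̄ = (0.13 + 0.14 + 0.15 + 0.14 + 0.16 + 0.17 + 0.14 + 0.21) / 8 = 0.1550
UCL_s = B₄·s̄ = 1.716 × 0.1550 = 0.2660

0.266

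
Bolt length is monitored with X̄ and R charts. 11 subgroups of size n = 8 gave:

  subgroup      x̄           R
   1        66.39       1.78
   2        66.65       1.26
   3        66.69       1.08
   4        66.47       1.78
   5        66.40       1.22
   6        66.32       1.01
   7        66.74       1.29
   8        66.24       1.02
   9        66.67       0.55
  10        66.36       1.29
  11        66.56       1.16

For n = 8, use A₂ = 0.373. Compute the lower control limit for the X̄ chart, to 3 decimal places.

X̄̄ = (66.39 + 66.65 + 66.69 + 66.47 + 66.40 + 66.32 + 66.74 + 66.24 + 66.67 + 66.36 + 66.56) / 11 = 731.4900 / 11 = 66.4991
R̄ = (1.78 + 1.26 + 1.08 + 1.78 + 1.22 + 1.01 + 1.29 + 1.02 + 0.55 + 1.29 + 1.16) / 11 = 13.4400 / 11 = 1.2218
LCL = X̄̄ − A₂·R̄ = 66.4991 − 0.373 × 1.2218 = 66.0434

66.043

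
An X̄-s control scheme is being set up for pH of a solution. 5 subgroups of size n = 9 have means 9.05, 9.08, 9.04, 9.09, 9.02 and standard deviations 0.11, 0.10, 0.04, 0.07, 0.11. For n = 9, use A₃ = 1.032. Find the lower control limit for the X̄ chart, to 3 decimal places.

8.967

X̄̄ = (9.05 + 9.08 + 9.04 + 9.09 + 9.02) / 5 = 9.0560
s̄ = (0.11 + 0.10 + 0.04 + 0.07 + 0.11) / 5 = 0.0860
LCL = X̄̄ − A₃·s̄ = 9.0560 − 1.032 × 0.0860 = 8.9672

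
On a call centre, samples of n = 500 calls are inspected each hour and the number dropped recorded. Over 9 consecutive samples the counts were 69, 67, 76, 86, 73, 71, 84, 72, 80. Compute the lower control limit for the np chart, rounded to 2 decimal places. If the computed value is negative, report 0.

51.34

p̄ = Σdᵢ / (k·n) = 678 / (9 × 500) = 0.15067
LCL = np̄ − 3·√(np̄(1−p̄)) = 75.3333 − 3 × 7.9989 = 51.3365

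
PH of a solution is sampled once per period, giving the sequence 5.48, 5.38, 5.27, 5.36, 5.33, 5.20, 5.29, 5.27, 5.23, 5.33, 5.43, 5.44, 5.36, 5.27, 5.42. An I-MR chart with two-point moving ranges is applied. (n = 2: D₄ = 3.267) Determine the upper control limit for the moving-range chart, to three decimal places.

Moving ranges: 0.10, 0.11, 0.09, 0.03, 0.13, 0.09, 0.02, 0.04, 0.10, 0.10, 0.01, 0.08, 0.09, 0.15; M̄R̄ = 1.1400 / 14 = 0.0814
UCL_MR = D₄·M̄R̄ = 3.267 × 0.0814 = 0.2660

0.266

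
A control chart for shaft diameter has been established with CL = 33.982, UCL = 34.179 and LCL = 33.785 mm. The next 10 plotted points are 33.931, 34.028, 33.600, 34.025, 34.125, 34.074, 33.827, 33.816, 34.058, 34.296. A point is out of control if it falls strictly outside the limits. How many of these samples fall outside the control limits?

Compare each point to [33.785, 34.179]: sample 3 = 33.600 < LCL; sample 10 = 34.296 > UCL.

2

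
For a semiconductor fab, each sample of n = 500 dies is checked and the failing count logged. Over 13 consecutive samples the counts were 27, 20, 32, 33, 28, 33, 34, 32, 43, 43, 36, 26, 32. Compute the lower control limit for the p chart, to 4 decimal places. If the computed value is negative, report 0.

p̄ = Σdᵢ / (k·n) = 419 / (13 × 500) = 0.06446
LCL = p̄ − 3·√(p̄(1−p̄)/n) = 0.06446 − 3 × 0.01098 = 0.03151

0.0315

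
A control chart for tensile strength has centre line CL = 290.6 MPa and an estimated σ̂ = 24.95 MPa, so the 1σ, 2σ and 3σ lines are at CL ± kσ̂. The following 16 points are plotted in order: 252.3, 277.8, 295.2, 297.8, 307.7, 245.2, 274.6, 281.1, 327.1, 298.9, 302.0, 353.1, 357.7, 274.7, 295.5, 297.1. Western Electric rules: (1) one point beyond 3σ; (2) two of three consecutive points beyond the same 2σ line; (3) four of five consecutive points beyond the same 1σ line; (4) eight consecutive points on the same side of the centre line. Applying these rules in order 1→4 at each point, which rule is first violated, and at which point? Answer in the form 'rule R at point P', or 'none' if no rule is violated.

rule 2 at point 13

Zone of each point (C = within 1σ̂, B = 1σ̂–2σ̂, A = 2σ̂–3σ̂, * = beyond 3σ̂; sign = side of CL): 1:-B, 2:-C, 3:+C, 4:+C, 5:+C, 6:-B, 7:-C, 8:-C, 9:+B, 10:+C, 11:+C, 12:+A, 13:+A, 14:-C, 15:+C, 16:+C
Rule 2 (two of three consecutive points beyond the same 2σ limit) is satisfied at point 13.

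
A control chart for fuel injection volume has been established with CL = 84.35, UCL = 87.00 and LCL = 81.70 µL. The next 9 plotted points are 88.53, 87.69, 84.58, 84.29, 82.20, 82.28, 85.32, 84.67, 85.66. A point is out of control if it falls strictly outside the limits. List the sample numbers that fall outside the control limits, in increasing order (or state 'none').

Compare each point to [81.70, 87.00]: sample 1 = 88.53 > UCL; sample 2 = 87.69 > UCL.

1, 2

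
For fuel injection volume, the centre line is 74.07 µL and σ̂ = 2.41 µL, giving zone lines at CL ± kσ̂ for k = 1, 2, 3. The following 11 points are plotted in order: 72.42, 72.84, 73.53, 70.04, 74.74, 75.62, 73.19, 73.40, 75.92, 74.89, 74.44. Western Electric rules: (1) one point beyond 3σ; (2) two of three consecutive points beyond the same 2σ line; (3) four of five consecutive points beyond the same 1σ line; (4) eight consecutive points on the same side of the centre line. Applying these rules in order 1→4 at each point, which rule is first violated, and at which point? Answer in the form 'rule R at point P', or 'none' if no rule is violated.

none

Zone of each point (C = within 1σ̂, B = 1σ̂–2σ̂, A = 2σ̂–3σ̂, * = beyond 3σ̂; sign = side of CL): 1:-C, 2:-C, 3:-C, 4:-B, 5:+C, 6:+C, 7:-C, 8:-C, 9:+C, 10:+C, 11:+C
No rule fires across all 11 points.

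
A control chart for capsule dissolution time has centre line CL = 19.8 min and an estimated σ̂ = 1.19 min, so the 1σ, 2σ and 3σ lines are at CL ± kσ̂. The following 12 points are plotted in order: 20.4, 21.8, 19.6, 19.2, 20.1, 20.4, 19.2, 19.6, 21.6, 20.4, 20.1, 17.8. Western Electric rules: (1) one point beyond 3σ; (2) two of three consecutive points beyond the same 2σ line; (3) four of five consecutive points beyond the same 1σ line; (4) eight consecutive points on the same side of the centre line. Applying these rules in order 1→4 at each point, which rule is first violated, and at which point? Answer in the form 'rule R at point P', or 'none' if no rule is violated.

Zone of each point (C = within 1σ̂, B = 1σ̂–2σ̂, A = 2σ̂–3σ̂, * = beyond 3σ̂; sign = side of CL): 1:+C, 2:+B, 3:-C, 4:-C, 5:+C, 6:+C, 7:-C, 8:-C, 9:+B, 10:+C, 11:+C, 12:-B
No rule fires across all 12 points.

none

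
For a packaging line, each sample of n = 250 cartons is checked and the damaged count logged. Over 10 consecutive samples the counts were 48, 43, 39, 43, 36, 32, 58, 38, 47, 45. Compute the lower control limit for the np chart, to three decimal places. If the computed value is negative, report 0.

25.016

p̄ = Σdᵢ / (k·n) = 429 / (10 × 250) = 0.17160
LCL = np̄ − 3·√(np̄(1−p̄)) = 42.9000 − 3 × 5.9614 = 25.0158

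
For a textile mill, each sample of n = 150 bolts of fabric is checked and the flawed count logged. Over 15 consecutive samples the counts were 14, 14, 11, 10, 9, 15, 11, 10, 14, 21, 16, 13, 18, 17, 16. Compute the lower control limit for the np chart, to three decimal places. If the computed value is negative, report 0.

3.268

p̄ = Σdᵢ / (k·n) = 209 / (15 × 150) = 0.09289
LCL = np̄ − 3·√(np̄(1−p̄)) = 13.9333 − 3 × 3.5551 = 3.2679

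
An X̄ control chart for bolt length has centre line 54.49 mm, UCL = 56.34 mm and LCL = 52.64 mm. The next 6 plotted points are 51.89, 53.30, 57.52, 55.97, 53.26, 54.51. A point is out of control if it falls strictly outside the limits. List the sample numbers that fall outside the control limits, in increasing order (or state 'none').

1, 3

Compare each point to [52.64, 56.34]: sample 1 = 51.89 < LCL; sample 3 = 57.52 > UCL.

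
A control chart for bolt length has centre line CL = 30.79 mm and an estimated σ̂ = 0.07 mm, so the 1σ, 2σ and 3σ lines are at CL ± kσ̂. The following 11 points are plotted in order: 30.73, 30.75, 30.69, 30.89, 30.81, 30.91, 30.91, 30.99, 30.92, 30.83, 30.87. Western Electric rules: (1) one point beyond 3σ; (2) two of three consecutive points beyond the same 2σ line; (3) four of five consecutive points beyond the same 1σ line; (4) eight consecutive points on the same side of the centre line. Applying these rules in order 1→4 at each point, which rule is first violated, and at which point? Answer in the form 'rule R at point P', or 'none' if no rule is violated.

rule 3 at point 8

Zone of each point (C = within 1σ̂, B = 1σ̂–2σ̂, A = 2σ̂–3σ̂, * = beyond 3σ̂; sign = side of CL): 1:-C, 2:-C, 3:-B, 4:+B, 5:+C, 6:+B, 7:+B, 8:+A, 9:+B, 10:+C, 11:+B
Rule 3 (four of five consecutive points beyond the same 1σ limit) is satisfied at point 8.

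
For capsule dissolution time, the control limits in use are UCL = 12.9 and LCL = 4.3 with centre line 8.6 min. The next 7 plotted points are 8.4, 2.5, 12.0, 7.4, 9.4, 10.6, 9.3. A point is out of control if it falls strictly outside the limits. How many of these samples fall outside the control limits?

1

Compare each point to [4.3, 12.9]: sample 2 = 2.5 < LCL.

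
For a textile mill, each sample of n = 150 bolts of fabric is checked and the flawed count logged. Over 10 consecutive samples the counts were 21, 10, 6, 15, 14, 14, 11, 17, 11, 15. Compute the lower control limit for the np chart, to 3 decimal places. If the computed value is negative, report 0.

2.920

p̄ = Σdᵢ / (k·n) = 134 / (10 × 150) = 0.08933
LCL = np̄ − 3·√(np̄(1−p̄)) = 13.4000 − 3 × 3.4933 = 2.9202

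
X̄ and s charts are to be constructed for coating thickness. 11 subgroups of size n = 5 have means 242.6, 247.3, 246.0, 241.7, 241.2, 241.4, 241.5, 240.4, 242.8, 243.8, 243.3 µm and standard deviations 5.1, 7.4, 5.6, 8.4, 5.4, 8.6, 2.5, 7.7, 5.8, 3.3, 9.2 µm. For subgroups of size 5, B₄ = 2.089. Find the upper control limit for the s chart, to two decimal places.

s̄ = (5.1 + 7.4 + 5.6 + 8.4 + 5.4 + 8.6 + 2.5 + 7.7 + 5.8 + 3.3 + 9.2) / 11 = 6.2727
UCL_s = B₄·s̄ = 2.089 × 6.2727 = 13.1037

13.10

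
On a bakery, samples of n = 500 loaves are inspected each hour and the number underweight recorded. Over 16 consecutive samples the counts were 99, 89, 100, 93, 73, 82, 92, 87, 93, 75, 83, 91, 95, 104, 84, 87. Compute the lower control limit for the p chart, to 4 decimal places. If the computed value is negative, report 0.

p̄ = Σdᵢ / (k·n) = 1427 / (16 × 500) = 0.17838
LCL = p̄ − 3·√(p̄(1−p̄)/n) = 0.17838 − 3 × 0.01712 = 0.12701

0.1270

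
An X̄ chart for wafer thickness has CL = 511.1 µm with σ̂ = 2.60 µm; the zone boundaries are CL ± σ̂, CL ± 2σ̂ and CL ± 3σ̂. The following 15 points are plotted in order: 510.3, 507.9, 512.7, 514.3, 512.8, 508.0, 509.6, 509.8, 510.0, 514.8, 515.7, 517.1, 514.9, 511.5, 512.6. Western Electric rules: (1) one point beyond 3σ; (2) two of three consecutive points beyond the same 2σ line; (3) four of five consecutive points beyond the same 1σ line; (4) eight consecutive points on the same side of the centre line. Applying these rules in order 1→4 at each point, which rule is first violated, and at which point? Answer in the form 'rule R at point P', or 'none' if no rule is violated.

rule 3 at point 13

Zone of each point (C = within 1σ̂, B = 1σ̂–2σ̂, A = 2σ̂–3σ̂, * = beyond 3σ̂; sign = side of CL): 1:-C, 2:-B, 3:+C, 4:+B, 5:+C, 6:-B, 7:-C, 8:-C, 9:-C, 10:+B, 11:+B, 12:+A, 13:+B, 14:+C, 15:+C
Rule 3 (four of five consecutive points beyond the same 1σ limit) is satisfied at point 13.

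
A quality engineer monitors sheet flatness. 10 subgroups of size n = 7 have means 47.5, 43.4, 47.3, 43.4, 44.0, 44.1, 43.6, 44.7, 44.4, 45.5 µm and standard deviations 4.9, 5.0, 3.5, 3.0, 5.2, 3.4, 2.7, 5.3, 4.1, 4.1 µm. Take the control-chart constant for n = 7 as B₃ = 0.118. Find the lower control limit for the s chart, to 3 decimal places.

s̄ = (4.9 + 5.0 + 3.5 + 3.0 + 5.2 + 3.4 + 2.7 + 5.3 + 4.1 + 4.1) / 10 = 4.1200
LCL_s = B₃·s̄ = 0.118 × 4.1200 = 0.4862

0.486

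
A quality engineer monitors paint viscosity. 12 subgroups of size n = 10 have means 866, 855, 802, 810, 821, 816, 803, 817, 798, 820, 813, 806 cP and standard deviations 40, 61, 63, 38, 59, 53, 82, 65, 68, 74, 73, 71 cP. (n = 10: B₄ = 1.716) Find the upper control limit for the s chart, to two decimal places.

106.82

s̄ = (40 + 61 + 63 + 38 + 59 + 53 + 82 + 65 + 68 + 74 + 73 + 71) / 12 = 62.2500
UCL_s = B₄·s̄ = 1.716 × 62.2500 = 106.8210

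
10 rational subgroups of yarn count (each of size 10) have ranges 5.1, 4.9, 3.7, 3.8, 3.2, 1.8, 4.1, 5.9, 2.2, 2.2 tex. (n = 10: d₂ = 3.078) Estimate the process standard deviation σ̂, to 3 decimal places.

1.199

R̄ = (5.1 + 4.9 + 3.7 + 3.8 + 3.2 + 1.8 + 4.1 + 5.9 + 2.2 + 2.2) / 10 = 3.6900
σ̂ = R̄ / d₂ = 3.6900 / 3.078 = 1.1988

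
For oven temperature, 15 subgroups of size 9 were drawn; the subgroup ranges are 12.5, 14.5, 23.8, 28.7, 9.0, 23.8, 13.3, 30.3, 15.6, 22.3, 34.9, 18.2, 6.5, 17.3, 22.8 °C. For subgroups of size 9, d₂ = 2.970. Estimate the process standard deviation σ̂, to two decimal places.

6.59

R̄ = (12.5 + 14.5 + 23.8 + 28.7 + 9.0 + 23.8 + 13.3 + 30.3 + 15.6 + 22.3 + 34.9 + 18.2 + 6.5 + 17.3 + 22.8) / 15 = 19.5667
σ̂ = R̄ / d₂ = 19.5667 / 2.970 = 6.5881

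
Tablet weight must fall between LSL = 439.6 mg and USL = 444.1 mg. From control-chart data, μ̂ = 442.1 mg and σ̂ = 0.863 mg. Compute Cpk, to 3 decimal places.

Cpu = (USL − μ̂) / (3σ̂) = (444.1 − 442.1) / (3 × 0.863) = 0.7725; Cpl = (μ̂ − LSL) / (3σ̂) = (442.1 − 439.6) / (3 × 0.863) = 0.9656; Cpk = min(Cpu, Cpl) = 0.7725

0.772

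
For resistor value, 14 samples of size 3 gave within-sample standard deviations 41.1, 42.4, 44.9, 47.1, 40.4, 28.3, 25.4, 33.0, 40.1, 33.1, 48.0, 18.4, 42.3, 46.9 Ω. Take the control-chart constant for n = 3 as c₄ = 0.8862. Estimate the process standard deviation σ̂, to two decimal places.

s̄ = (41.1 + 42.4 + 44.9 + 47.1 + 40.4 + 28.3 + 25.4 + 33.0 + 40.1 + 33.1 + 48.0 + 18.4 + 42.3 + 46.9) / 14 = 37.9571
σ̂ = s̄ / c₄ = 37.9571 / 0.8862 = 42.8314

42.83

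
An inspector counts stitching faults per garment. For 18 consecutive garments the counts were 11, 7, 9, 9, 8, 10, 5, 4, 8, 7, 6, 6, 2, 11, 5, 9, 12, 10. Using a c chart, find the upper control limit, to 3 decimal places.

16.059

c̄ = (11 + 7 + 9 + 9 + 8 + 10 + 5 + 4 + 8 + 7 + 6 + 6 + 2 + 11 + 5 + 9 + 12 + 10) / 18 = 139 / 18 = 7.7222
UCL = c̄ + 3√c̄ = 7.7222 + 3 × √7.7222 = 7.7222 + 3 × 2.7789 = 16.0589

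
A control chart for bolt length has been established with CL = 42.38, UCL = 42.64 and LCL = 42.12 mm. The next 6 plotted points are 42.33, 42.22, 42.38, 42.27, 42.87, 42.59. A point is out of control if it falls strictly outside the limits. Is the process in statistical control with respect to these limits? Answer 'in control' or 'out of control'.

Compare each point to [42.12, 42.64]: sample 5 = 42.87 > UCL.

out of control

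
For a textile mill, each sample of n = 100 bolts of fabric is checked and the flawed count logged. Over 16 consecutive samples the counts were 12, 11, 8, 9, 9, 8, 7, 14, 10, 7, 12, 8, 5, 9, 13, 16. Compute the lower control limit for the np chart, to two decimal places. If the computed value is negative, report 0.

0.93

p̄ = Σdᵢ / (k·n) = 158 / (16 × 100) = 0.09875
LCL = np̄ − 3·√(np̄(1−p̄)) = 9.8750 − 3 × 2.9833 = 0.9252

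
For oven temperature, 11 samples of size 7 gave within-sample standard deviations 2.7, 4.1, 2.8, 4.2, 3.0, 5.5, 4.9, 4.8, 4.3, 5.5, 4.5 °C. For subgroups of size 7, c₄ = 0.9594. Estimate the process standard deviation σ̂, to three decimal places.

s̄ = (2.7 + 4.1 + 2.8 + 4.2 + 3.0 + 5.5 + 4.9 + 4.8 + 4.3 + 5.5 + 4.5) / 11 = 4.2091
σ̂ = s̄ / c₄ = 4.2091 / 0.9594 = 4.3872

4.387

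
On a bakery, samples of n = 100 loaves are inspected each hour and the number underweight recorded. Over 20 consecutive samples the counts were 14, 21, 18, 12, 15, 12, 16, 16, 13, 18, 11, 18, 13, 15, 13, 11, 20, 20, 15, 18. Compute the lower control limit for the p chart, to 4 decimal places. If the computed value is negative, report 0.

p̄ = Σdᵢ / (k·n) = 309 / (20 × 100) = 0.15450
LCL = p̄ − 3·√(p̄(1−p̄)/n) = 0.15450 − 3 × 0.03614 = 0.04607

0.0461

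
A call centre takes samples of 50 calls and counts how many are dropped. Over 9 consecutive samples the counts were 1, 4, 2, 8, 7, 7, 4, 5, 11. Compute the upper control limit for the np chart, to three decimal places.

12.052

p̄ = Σdᵢ / (k·n) = 49 / (9 × 50) = 0.10889
UCL = np̄ + 3·√(np̄(1−p̄)) = 5.4444 + 3 × √(5.4444×0.89111) = 5.4444 + 3 × 2.2026 = 12.0524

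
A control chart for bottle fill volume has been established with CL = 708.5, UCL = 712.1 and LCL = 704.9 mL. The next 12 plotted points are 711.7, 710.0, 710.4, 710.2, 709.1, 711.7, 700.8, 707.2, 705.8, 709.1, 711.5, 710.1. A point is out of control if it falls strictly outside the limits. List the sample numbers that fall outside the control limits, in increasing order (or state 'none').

7

Compare each point to [704.9, 712.1]: sample 7 = 700.8 < LCL.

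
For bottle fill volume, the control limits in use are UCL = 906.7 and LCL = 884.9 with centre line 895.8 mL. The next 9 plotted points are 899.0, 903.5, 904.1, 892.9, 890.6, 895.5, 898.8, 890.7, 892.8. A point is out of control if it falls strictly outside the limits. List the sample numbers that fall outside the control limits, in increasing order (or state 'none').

All 9 points lie within [884.9, 906.7].

none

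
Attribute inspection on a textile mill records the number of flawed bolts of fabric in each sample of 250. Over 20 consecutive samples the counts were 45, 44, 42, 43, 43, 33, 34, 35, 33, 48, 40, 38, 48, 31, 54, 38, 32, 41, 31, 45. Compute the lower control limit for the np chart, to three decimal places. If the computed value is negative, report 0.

22.528

p̄ = Σdᵢ / (k·n) = 798 / (20 × 250) = 0.15960
LCL = np̄ − 3·√(np̄(1−p̄)) = 39.9000 − 3 × 5.7907 = 22.5280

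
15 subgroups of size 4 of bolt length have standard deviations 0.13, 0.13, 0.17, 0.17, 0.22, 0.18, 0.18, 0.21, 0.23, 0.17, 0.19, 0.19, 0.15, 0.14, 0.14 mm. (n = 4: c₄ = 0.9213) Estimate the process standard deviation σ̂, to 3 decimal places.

s̄ = (0.13 + 0.13 + 0.17 + 0.17 + 0.22 + 0.18 + 0.18 + 0.21 + 0.23 + 0.17 + 0.19 + 0.19 + 0.15 + 0.14 + 0.14) / 15 = 0.1733
σ̂ = s̄ / c₄ = 0.1733 / 0.9213 = 0.1881

0.188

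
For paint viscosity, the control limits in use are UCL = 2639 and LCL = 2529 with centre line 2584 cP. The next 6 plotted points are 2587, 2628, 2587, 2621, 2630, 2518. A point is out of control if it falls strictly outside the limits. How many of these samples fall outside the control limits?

1

Compare each point to [2529, 2639]: sample 6 = 2518 < LCL.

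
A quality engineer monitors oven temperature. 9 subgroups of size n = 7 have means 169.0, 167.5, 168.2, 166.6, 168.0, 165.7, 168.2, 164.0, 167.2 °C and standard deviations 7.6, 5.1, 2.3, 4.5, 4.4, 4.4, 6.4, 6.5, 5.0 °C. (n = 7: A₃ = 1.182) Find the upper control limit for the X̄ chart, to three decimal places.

X̄̄ = (169.0 + 167.5 + 168.2 + 166.6 + 168.0 + 165.7 + 168.2 + 164.0 + 167.2) / 9 = 167.1556
s̄ = (7.6 + 5.1 + 2.3 + 4.5 + 4.4 + 4.4 + 6.4 + 6.5 + 5.0) / 9 = 5.1333
UCL = X̄̄ + A₃·s̄ = 167.1556 + 1.182 × 5.1333 = 173.2232

173.223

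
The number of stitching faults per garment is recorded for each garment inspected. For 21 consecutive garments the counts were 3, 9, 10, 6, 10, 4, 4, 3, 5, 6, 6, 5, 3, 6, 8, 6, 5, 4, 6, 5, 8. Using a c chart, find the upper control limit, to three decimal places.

c̄ = (3 + 9 + 10 + 6 + 10 + 4 + 4 + 3 + 5 + 6 + 6 + 5 + 3 + 6 + 8 + 6 + 5 + 4 + 6 + 5 + 8) / 21 = 122 / 21 = 5.8095
UCL = c̄ + 3√c̄ = 5.8095 + 3 × √5.8095 = 5.8095 + 3 × 2.4103 = 13.0404

13.040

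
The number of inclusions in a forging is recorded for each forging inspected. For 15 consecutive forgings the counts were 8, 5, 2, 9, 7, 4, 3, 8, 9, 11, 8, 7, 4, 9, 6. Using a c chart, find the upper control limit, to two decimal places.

c̄ = (8 + 5 + 2 + 9 + 7 + 4 + 3 + 8 + 9 + 11 + 8 + 7 + 4 + 9 + 6) / 15 = 100 / 15 = 6.6667
UCL = c̄ + 3√c̄ = 6.6667 + 3 × √6.6667 = 6.6667 + 3 × 2.5820 = 14.4126

14.41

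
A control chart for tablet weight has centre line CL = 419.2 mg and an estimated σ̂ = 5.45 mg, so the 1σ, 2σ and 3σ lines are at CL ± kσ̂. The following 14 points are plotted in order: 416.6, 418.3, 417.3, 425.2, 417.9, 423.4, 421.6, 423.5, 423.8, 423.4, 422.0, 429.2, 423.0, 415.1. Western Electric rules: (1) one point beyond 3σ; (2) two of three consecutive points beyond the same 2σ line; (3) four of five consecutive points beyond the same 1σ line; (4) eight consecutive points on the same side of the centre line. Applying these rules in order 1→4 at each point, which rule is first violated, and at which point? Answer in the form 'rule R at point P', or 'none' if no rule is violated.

rule 4 at point 13

Zone of each point (C = within 1σ̂, B = 1σ̂–2σ̂, A = 2σ̂–3σ̂, * = beyond 3σ̂; sign = side of CL): 1:-C, 2:-C, 3:-C, 4:+B, 5:-C, 6:+C, 7:+C, 8:+C, 9:+C, 10:+C, 11:+C, 12:+B, 13:+C, 14:-C
Rule 4 (eight consecutive points on the same side of the centre line) is satisfied at point 13.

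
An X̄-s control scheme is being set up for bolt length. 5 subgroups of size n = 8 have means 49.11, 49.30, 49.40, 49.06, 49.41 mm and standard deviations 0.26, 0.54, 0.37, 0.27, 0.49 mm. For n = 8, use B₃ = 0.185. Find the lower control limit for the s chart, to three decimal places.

0.071

s̄ = (0.26 + 0.54 + 0.37 + 0.27 + 0.49) / 5 = 0.3860
LCL_s = B₃·s̄ = 0.185 × 0.3860 = 0.0714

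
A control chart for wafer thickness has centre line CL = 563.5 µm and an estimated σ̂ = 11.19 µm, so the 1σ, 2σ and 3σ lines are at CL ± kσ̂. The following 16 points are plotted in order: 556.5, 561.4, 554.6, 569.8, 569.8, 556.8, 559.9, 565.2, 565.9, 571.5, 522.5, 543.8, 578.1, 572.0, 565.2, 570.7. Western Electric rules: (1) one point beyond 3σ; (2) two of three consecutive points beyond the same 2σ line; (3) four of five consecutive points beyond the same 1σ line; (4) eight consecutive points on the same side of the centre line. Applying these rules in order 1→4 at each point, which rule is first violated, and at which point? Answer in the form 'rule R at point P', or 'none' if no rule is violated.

Zone of each point (C = within 1σ̂, B = 1σ̂–2σ̂, A = 2σ̂–3σ̂, * = beyond 3σ̂; sign = side of CL): 1:-C, 2:-C, 3:-C, 4:+C, 5:+C, 6:-C, 7:-C, 8:+C, 9:+C, 10:+C, 11:-*, 12:-B, 13:+B, 14:+C, 15:+C, 16:+C
Rule 1 (one point beyond the 3σ limits) is satisfied at point 11.

rule 1 at point 11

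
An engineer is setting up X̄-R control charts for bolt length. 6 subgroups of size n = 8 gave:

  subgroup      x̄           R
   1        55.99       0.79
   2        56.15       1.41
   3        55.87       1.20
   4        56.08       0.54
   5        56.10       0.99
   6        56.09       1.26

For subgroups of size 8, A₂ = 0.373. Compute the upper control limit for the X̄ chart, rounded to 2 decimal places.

56.43

X̄̄ = (55.99 + 56.15 + 55.87 + 56.08 + 56.10 + 56.09) / 6 = 336.2800 / 6 = 56.0467
R̄ = (0.79 + 1.41 + 1.20 + 0.54 + 0.99 + 1.26) / 6 = 6.1900 / 6 = 1.0317
UCL = X̄̄ + A₂·R̄ = 56.0467 + 0.373 × 1.0317 = 56.4315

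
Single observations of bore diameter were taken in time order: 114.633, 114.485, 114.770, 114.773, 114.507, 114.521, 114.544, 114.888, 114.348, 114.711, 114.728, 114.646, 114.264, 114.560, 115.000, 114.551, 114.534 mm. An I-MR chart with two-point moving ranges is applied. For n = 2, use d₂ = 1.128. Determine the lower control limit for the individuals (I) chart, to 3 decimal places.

X̄ = (114.633 + 114.485 + 114.770 + 114.773 + 114.507 + 114.521 + 114.544 + 114.888 + 114.348 + 114.711 + 114.728 + 114.646 + 114.264 + 114.560 + 115.000 + 114.551 + 114.534) / 17 = 114.6155
Moving ranges: 0.148, 0.285, 0.003, 0.266, 0.014, 0.023, 0.344, 0.540, 0.363, 0.017, 0.082, 0.382, 0.296, 0.440, 0.449, 0.017; M̄R̄ = 3.6690 / 16 = 0.2293
LCL = X̄ − 3·M̄R̄/d₂ = 114.6155 − 3 × 0.2293 / 1.128 = 114.0056

114.006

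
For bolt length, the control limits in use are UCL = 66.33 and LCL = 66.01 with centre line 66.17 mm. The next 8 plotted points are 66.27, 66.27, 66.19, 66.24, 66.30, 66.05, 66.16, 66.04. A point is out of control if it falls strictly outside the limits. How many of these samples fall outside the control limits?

All 8 points lie within [66.01, 66.33].

0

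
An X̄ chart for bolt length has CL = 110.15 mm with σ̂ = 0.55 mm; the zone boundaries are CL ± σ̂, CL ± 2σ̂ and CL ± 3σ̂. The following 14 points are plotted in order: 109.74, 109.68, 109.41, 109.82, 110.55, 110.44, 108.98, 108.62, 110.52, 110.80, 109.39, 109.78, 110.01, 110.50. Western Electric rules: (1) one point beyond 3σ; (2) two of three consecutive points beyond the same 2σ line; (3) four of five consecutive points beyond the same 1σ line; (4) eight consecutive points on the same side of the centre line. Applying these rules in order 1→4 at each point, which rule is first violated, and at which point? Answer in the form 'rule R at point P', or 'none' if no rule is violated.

rule 2 at point 8

Zone of each point (C = within 1σ̂, B = 1σ̂–2σ̂, A = 2σ̂–3σ̂, * = beyond 3σ̂; sign = side of CL): 1:-C, 2:-C, 3:-B, 4:-C, 5:+C, 6:+C, 7:-A, 8:-A, 9:+C, 10:+B, 11:-B, 12:-C, 13:-C, 14:+C
Rule 2 (two of three consecutive points beyond the same 2σ limit) is satisfied at point 8.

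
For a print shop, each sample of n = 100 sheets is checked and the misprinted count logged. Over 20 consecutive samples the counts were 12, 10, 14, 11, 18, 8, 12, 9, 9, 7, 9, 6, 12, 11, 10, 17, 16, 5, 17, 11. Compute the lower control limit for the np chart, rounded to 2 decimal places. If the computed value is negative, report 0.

1.74

p̄ = Σdᵢ / (k·n) = 224 / (20 × 100) = 0.11200
LCL = np̄ − 3·√(np̄(1−p̄)) = 11.2000 − 3 × 3.1537 = 1.7390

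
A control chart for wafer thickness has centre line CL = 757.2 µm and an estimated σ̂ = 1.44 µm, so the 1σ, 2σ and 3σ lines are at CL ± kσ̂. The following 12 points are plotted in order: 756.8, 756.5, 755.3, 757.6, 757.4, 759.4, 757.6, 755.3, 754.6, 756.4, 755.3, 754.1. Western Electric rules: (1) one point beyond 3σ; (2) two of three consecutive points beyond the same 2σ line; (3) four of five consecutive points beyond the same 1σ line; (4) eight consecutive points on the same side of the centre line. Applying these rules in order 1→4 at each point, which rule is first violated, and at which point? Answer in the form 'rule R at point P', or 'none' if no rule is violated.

rule 3 at point 12

Zone of each point (C = within 1σ̂, B = 1σ̂–2σ̂, A = 2σ̂–3σ̂, * = beyond 3σ̂; sign = side of CL): 1:-C, 2:-C, 3:-B, 4:+C, 5:+C, 6:+B, 7:+C, 8:-B, 9:-B, 10:-C, 11:-B, 12:-A
Rule 3 (four of five consecutive points beyond the same 1σ limit) is satisfied at point 12.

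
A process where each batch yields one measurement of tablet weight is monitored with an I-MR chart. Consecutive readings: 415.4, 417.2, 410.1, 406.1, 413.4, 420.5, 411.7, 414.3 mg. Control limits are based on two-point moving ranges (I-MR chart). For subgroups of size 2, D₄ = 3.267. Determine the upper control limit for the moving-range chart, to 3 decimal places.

18.062

Moving ranges: 1.8, 7.1, 4.0, 7.3, 7.1, 8.8, 2.6; M̄R̄ = 38.7000 / 7 = 5.5286
UCL_MR = D₄·M̄R̄ = 3.267 × 5.5286 = 18.0618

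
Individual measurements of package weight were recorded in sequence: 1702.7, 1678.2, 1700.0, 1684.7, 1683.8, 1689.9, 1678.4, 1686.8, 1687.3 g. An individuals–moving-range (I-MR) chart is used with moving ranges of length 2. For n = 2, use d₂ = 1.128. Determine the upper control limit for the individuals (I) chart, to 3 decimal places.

1717.566

X̄ = (1702.7 + 1678.2 + 1700.0 + 1684.7 + 1683.8 + 1689.9 + 1678.4 + 1686.8 + 1687.3) / 9 = 1687.9778
Moving ranges: 24.5, 21.8, 15.3, 0.9, 6.1, 11.5, 8.4, 0.5; M̄R̄ = 89.0000 / 8 = 11.1250
UCL = X̄ + 3·M̄R̄/d₂ = 1687.9778 + 3 × 11.1250 / 1.128 = 1717.5655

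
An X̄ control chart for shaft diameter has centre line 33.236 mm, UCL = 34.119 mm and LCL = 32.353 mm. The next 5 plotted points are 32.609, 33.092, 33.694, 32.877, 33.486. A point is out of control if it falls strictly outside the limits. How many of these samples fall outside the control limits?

All 5 points lie within [32.353, 34.119].

0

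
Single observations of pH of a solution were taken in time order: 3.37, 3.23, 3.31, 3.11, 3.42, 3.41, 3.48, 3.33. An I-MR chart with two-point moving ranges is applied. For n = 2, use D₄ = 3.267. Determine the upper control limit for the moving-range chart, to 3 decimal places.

Moving ranges: 0.14, 0.08, 0.20, 0.31, 0.01, 0.07, 0.15; M̄R̄ = 0.9600 / 7 = 0.1371
UCL_MR = D₄·M̄R̄ = 3.267 × 0.1371 = 0.4480

0.448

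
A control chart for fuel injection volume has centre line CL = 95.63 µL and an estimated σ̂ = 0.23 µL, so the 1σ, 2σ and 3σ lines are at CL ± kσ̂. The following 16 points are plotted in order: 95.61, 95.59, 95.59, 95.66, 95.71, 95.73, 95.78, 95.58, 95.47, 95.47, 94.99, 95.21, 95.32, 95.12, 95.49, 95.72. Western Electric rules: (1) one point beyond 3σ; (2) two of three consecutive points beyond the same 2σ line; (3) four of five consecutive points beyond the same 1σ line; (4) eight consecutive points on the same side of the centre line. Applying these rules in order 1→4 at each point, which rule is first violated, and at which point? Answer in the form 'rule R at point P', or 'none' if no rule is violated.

Zone of each point (C = within 1σ̂, B = 1σ̂–2σ̂, A = 2σ̂–3σ̂, * = beyond 3σ̂; sign = side of CL): 1:-C, 2:-C, 3:-C, 4:+C, 5:+C, 6:+C, 7:+C, 8:-C, 9:-C, 10:-C, 11:-A, 12:-B, 13:-B, 14:-A, 15:-C, 16:+C
Rule 3 (four of five consecutive points beyond the same 1σ limit) is satisfied at point 14.

rule 3 at point 14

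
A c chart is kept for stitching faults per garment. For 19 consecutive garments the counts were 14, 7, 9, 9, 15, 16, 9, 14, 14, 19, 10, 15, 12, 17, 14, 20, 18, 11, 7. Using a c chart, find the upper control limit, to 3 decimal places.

24.040

c̄ = (14 + 7 + 9 + 9 + 15 + 16 + 9 + 14 + 14 + 19 + 10 + 15 + 12 + 17 + 14 + 20 + 18 + 11 + 7) / 19 = 250 / 19 = 13.1579
UCL = c̄ + 3√c̄ = 13.1579 + 3 × √13.1579 = 13.1579 + 3 × 3.6274 = 24.0400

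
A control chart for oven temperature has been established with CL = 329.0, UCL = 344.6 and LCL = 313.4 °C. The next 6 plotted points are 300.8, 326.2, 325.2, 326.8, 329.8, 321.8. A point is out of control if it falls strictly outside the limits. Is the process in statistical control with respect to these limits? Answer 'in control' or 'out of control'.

Compare each point to [313.4, 344.6]: sample 1 = 300.8 < LCL.

out of control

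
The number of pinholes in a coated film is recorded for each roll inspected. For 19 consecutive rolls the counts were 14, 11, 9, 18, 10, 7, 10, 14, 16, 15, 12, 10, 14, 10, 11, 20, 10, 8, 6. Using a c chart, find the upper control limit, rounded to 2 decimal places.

c̄ = (14 + 11 + 9 + 18 + 10 + 7 + 10 + 14 + 16 + 15 + 12 + 10 + 14 + 10 + 11 + 20 + 10 + 8 + 6) / 19 = 225 / 19 = 11.8421
UCL = c̄ + 3√c̄ = 11.8421 + 3 × √11.8421 = 11.8421 + 3 × 3.4412 = 22.1658

22.17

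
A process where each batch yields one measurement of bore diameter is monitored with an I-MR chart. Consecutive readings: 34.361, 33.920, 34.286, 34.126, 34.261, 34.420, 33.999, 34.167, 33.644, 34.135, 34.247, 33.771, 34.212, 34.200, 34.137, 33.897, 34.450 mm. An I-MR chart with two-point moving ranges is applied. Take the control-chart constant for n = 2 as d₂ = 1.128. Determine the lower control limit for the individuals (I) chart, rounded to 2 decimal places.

X̄ = (34.361 + 33.920 + 34.286 + 34.126 + 34.261 + 34.420 + 33.999 + 34.167 + 33.644 + 34.135 + 34.247 + 33.771 + 34.212 + 34.200 + 34.137 + 33.897 + 34.450) / 17 = 34.1314
Moving ranges: 0.441, 0.366, 0.160, 0.135, 0.159, 0.421, 0.168, 0.523, 0.491, 0.112, 0.476, 0.441, 0.012, 0.063, 0.240, 0.553; M̄R̄ = 4.7610 / 16 = 0.2976
LCL = X̄ − 3·M̄R̄/d₂ = 34.1314 − 3 × 0.2976 / 1.128 = 33.3400

33.34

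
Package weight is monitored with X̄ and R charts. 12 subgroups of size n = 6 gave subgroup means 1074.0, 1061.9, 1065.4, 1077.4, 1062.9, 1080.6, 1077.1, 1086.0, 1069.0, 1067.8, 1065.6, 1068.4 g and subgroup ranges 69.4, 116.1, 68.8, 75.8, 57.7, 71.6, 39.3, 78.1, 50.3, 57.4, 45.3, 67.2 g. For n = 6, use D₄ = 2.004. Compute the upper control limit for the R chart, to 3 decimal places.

133.099

R̄ = (69.4 + 116.1 + 68.8 + 75.8 + 57.7 + 71.6 + 39.3 + 78.1 + 50.3 + 57.4 + 45.3 + 67.2) / 12 = 797.0000 / 12 = 66.4167
UCL_R = D₄·R̄ = 2.004 × 66.4167 = 133.0990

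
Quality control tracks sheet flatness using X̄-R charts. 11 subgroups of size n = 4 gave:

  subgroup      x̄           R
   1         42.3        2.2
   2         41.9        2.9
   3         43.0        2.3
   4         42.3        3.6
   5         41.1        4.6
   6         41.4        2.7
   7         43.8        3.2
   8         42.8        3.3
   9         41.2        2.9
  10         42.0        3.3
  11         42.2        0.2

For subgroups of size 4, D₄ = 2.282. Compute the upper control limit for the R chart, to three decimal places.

6.473

R̄ = (2.2 + 2.9 + 2.3 + 3.6 + 4.6 + 2.7 + 3.2 + 3.3 + 2.9 + 3.3 + 0.2) / 11 = 31.2000 / 11 = 2.8364
UCL_R = D₄·R̄ = 2.282 × 2.8364 = 6.4726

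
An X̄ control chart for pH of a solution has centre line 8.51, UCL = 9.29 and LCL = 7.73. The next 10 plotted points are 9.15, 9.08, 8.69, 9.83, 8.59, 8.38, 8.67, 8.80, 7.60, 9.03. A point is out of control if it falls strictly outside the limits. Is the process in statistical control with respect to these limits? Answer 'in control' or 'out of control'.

Compare each point to [7.73, 9.29]: sample 4 = 9.83 > UCL; sample 9 = 7.60 < LCL.

out of control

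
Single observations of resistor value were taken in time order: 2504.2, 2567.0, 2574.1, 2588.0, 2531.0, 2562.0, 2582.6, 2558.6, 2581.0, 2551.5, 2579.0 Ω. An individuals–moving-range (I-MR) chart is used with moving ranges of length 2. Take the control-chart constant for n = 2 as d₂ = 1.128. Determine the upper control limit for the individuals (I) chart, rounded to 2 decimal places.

2640.40

X̄ = (2504.2 + 2567.0 + 2574.1 + 2588.0 + 2531.0 + 2562.0 + 2582.6 + 2558.6 + 2581.0 + 2551.5 + 2579.0) / 11 = 2561.7273
Moving ranges: 62.8, 7.1, 13.9, 57.0, 31.0, 20.6, 24.0, 22.4, 29.5, 27.5; M̄R̄ = 295.8000 / 10 = 29.5800
UCL = X̄ + 3·M̄R̄/d₂ = 2561.7273 + 3 × 29.5800 / 1.128 = 2640.3975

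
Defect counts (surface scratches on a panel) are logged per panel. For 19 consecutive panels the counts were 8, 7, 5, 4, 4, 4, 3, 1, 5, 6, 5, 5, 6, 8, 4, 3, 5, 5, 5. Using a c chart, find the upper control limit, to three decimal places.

11.532

c̄ = (8 + 7 + 5 + 4 + 4 + 4 + 3 + 1 + 5 + 6 + 5 + 5 + 6 + 8 + 4 + 3 + 5 + 5 + 5) / 19 = 93 / 19 = 4.8947
UCL = c̄ + 3√c̄ = 4.8947 + 3 × √4.8947 = 4.8947 + 3 × 2.2124 = 11.5320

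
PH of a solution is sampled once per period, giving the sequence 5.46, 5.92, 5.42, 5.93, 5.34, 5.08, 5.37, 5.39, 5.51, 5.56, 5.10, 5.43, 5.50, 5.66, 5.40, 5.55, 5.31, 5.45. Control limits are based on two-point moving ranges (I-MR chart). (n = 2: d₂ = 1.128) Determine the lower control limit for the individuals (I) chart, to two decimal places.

X̄ = (5.46 + 5.92 + 5.42 + 5.93 + 5.34 + 5.08 + 5.37 + 5.39 + 5.51 + 5.56 + 5.10 + 5.43 + 5.50 + 5.66 + 5.40 + 5.55 + 5.31 + 5.45) / 18 = 5.4656
Moving ranges: 0.46, 0.50, 0.51, 0.59, 0.26, 0.29, 0.02, 0.12, 0.05, 0.46, 0.33, 0.07, 0.16, 0.26, 0.15, 0.24, 0.14; M̄R̄ = 4.6100 / 17 = 0.2712
LCL = X̄ − 3·M̄R̄/d₂ = 5.4656 − 3 × 0.2712 / 1.128 = 4.7443

4.74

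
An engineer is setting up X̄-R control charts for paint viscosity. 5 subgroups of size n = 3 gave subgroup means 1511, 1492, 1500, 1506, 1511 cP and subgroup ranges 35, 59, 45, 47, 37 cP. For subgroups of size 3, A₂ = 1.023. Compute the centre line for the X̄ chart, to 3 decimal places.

X̄̄ = (1511 + 1492 + 1500 + 1506 + 1511) / 5 = 7520.0000 / 5 = 1504.0000
CL = X̄̄ = 1504.0000

1504.000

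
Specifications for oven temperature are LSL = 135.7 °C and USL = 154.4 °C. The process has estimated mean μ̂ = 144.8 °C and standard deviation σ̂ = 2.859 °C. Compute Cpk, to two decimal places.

Cpu = (USL − μ̂) / (3σ̂) = (154.4 − 144.8) / (3 × 2.859) = 1.1193; Cpl = (μ̂ − LSL) / (3σ̂) = (144.8 − 135.7) / (3 × 2.859) = 1.0610; Cpk = min(Cpu, Cpl) = 1.0610

1.06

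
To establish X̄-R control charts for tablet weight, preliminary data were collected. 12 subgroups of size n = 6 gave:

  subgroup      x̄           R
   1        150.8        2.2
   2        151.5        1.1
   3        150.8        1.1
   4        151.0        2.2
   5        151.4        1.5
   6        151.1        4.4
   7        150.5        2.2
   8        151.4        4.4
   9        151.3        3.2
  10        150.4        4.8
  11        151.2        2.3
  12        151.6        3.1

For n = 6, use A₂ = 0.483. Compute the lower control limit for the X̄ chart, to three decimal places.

149.775

X̄̄ = (150.8 + 151.5 + 150.8 + 151.0 + 151.4 + 151.1 + 150.5 + 151.4 + 151.3 + 150.4 + 151.2 + 151.6) / 12 = 1813.0000 / 12 = 151.0833
R̄ = (2.2 + 1.1 + 1.1 + 2.2 + 1.5 + 4.4 + 2.2 + 4.4 + 3.2 + 4.8 + 2.3 + 3.1) / 12 = 32.5000 / 12 = 2.7083
LCL = X̄̄ − A₂·R̄ = 151.0833 − 0.483 × 2.7083 = 149.7752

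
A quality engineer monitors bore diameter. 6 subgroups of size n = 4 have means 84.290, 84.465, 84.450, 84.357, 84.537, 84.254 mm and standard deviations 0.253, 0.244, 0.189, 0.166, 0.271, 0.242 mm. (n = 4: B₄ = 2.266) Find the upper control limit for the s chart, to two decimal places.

0.52

s̄ = (0.253 + 0.244 + 0.189 + 0.166 + 0.271 + 0.242) / 6 = 0.2275
UCL_s = B₄·s̄ = 2.266 × 0.2275 = 0.5155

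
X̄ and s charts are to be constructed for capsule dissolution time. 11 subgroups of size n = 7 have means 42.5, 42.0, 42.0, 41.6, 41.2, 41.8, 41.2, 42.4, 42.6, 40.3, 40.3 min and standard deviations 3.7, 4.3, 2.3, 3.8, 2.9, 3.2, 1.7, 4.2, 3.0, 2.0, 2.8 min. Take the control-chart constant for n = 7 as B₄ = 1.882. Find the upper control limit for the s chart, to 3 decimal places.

5.800

s̄ = (3.7 + 4.3 + 2.3 + 3.8 + 2.9 + 3.2 + 1.7 + 4.2 + 3.0 + 2.0 + 2.8) / 11 = 3.0818
UCL_s = B₄·s̄ = 1.882 × 3.0818 = 5.8000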